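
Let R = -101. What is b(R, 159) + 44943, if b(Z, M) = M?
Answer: 45102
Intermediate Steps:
b(R, 159) + 44943 = 159 + 44943 = 45102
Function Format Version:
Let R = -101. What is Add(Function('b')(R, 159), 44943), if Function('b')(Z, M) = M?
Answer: 45102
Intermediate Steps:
Add(Function('b')(R, 159), 44943) = Add(159, 44943) = 45102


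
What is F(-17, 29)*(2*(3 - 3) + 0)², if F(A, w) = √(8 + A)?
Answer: 0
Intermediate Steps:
F(-17, 29)*(2*(3 - 3) + 0)² = √(8 - 17)*(2*(3 - 3) + 0)² = √(-9)*(2*0 + 0)² = (3*I)*(0 + 0)² = (3*I)*0² = (3*I)*0 = 0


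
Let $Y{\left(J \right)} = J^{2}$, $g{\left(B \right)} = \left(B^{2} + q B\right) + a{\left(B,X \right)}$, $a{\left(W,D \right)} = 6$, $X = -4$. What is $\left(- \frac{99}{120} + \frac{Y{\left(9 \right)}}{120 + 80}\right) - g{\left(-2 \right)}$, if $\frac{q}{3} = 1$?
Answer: $- \frac{221}{50} \approx -4.42$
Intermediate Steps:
$q = 3$ ($q = 3 \cdot 1 = 3$)
$g{\left(B \right)} = 6 + B^{2} + 3 B$ ($g{\left(B \right)} = \left(B^{2} + 3 B\right) + 6 = 6 + B^{2} + 3 B$)
$\left(- \frac{99}{120} + \frac{Y{\left(9 \right)}}{120 + 80}\right) - g{\left(-2 \right)} = \left(- \frac{99}{120} + \frac{9^{2}}{120 + 80}\right) - \left(6 + \left(-2\right)^{2} + 3 \left(-2\right)\right) = \left(\left(-99\right) \frac{1}{120} + \frac{81}{200}\right) - \left(6 + 4 - 6\right) = \left(- \frac{33}{40} + 81 \cdot \frac{1}{200}\right) - 4 = \left(- \frac{33}{40} + \frac{81}{200}\right) - 4 = - \frac{21}{50} - 4 = - \frac{221}{50}$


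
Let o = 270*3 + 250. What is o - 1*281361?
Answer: -280301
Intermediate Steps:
o = 1060 (o = 810 + 250 = 1060)
o - 1*281361 = 1060 - 1*281361 = 1060 - 281361 = -280301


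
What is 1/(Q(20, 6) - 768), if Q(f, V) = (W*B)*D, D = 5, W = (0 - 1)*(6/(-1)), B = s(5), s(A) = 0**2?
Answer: -1/768 ≈ -0.0013021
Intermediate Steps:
s(A) = 0
B = 0
W = 6 (W = -6*(-1) = -1*(-6) = 6)
Q(f, V) = 0 (Q(f, V) = (6*0)*5 = 0*5 = 0)
1/(Q(20, 6) - 768) = 1/(0 - 768) = 1/(-768) = -1/768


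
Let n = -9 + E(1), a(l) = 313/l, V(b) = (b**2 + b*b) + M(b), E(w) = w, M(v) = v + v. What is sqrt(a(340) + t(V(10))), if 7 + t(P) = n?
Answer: I*sqrt(406895)/170 ≈ 3.7523*I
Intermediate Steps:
M(v) = 2*v
V(b) = 2*b + 2*b**2 (V(b) = (b**2 + b*b) + 2*b = (b**2 + b**2) + 2*b = 2*b**2 + 2*b = 2*b + 2*b**2)
n = -8 (n = -9 + 1 = -8)
t(P) = -15 (t(P) = -7 - 8 = -15)
sqrt(a(340) + t(V(10))) = sqrt(313/340 - 15) = sqrt(-4787/340) = I*sqrt(406895)/170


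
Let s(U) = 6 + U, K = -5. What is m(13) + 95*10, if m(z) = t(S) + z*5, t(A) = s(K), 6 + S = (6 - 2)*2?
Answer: 1016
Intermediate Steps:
S = 2 (S = -6 + (6 - 2)*2 = -6 + 4*2 = -6 + 8 = 2)
t(A) = 1 (t(A) = 6 - 5 = 1)
m(z) = 1 + 5*z (m(z) = 1 + z*5 = 1 + 5*z)
m(13) + 95*10 = (1 + 5*13) + 95*10 = (1 + 65) + 950 = 66 + 950 = 1016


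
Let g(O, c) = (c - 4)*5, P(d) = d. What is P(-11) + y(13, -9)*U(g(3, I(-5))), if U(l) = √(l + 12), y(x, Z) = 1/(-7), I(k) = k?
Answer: -11 - I*√33/7 ≈ -11.0 - 0.82065*I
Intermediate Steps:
g(O, c) = -20 + 5*c (g(O, c) = (-4 + c)*5 = -20 + 5*c)
y(x, Z) = -⅐
U(l) = √(12 + l)
P(-11) + y(13, -9)*U(g(3, I(-5))) = -11 - √(12 + (-20 + 5*(-5)))/7 = -11 - √(12 + (-20 - 25))/7 = -11 - √(12 - 45)/7 = -11 - I*√33/7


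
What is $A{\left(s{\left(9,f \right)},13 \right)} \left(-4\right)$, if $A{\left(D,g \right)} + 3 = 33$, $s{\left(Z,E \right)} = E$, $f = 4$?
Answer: $-120$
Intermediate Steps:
$A{\left(D,g \right)} = 30$ ($A{\left(D,g \right)} = -3 + 33 = 30$)
$A{\left(s{\left(9,f \right)},13 \right)} \left(-4\right) = 30 \left(-4\right) = -120$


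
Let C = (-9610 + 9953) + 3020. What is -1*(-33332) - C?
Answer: 29969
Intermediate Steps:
C = 3363 (C = 343 + 3020 = 3363)
-1*(-33332) - C = -1*(-33332) - 1*3363 = 33332 - 3363 = 29969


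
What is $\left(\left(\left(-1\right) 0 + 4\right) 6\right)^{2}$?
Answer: $576$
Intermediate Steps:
$\left(\left(\left(-1\right) 0 + 4\right) 6\right)^{2} = \left(\left(0 + 4\right) 6\right)^{2} = \left(4 \cdot 6\right)^{2} = 24^{2} = 576$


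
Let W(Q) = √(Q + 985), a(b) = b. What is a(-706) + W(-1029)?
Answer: -706 + 2*I*√11 ≈ -706.0 + 6.6332*I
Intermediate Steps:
W(Q) = √(985 + Q)
a(-706) + W(-1029) = -706 + √(985 - 1029) = -706 + √(-44) = -706 + 2*I*√11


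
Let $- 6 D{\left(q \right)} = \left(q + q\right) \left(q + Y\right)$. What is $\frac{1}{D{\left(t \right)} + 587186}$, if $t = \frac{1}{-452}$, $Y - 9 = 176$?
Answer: $\frac{204304}{119964476417} \approx 1.703 \cdot 10^{-6}$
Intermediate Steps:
$Y = 185$ ($Y = 9 + 176 = 185$)
$t = - \frac{1}{452} \approx -0.0022124$
$D{\left(q \right)} = - \frac{q \left(185 + q\right)}{3}$ ($D{\left(q \right)} = - \frac{\left(q + q\right) \left(q + 185\right)}{6} = - \frac{2 q \left(185 + q\right)}{6} = - \frac{q \left(185 + q\right)}{3}$)
$\frac{1}{D{\left(t \right)} + 587186} = \frac{1}{\left(- \frac{1}{3}\right) \left(- \frac{1}{452}\right) \left(185 - \frac{1}{452}\right) + 587186} = \frac{1}{\left(- \frac{1}{3}\right) \left(- \frac{1}{452}\right) \frac{83619}{452} + 587186} = \frac{1}{\frac{27873}{204304} + 587186} = \frac{1}{\frac{119964476417}{204304}} = \frac{204304}{119964476417}$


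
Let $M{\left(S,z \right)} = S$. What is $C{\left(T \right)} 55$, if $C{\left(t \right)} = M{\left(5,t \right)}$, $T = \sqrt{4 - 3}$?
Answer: $275$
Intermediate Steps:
$T = 1$ ($T = \sqrt{1} = 1$)
$C{\left(t \right)} = 5$
$C{\left(T \right)} 55 = 5 \cdot 55 = 275$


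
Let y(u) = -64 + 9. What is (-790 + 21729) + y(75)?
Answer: 20884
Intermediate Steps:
y(u) = -55
(-790 + 21729) + y(75) = (-790 + 21729) - 55 = 20939 - 55 = 20884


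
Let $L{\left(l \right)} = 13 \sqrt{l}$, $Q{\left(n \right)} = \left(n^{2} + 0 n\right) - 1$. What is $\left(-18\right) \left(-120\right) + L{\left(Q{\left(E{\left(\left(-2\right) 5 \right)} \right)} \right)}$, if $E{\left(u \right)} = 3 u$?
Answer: $2160 + 13 \sqrt{899} \approx 2549.8$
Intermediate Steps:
$Q{\left(n \right)} = -1 + n^{2}$ ($Q{\left(n \right)} = \left(n^{2} + 0\right) - 1 = n^{2} - 1 = -1 + n^{2}$)
$\left(-18\right) \left(-120\right) + L{\left(Q{\left(E{\left(\left(-2\right) 5 \right)} \right)} \right)} = \left(-18\right) \left(-120\right) + 13 \sqrt{-1 + \left(3 \left(\left(-2\right) 5\right)\right)^{2}} = 2160 + 13 \sqrt{-1 + \left(3 \left(-10\right)\right)^{2}} = 2160 + 13 \sqrt{-1 + \left(-30\right)^{2}} = 2160 + 13 \sqrt{-1 + 900} = 2160 + 13 \sqrt{899}$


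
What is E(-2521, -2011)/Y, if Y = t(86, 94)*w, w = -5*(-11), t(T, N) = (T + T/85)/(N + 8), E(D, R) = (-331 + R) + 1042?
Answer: -563550/20339 ≈ -27.708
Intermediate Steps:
E(D, R) = 711 + R
t(T, N) = 86*T/(85*(8 + N)) (t(T, N) = (T + T*(1/85))/(8 + N) = (T + T/85)/(8 + N) = (86*T/85)/(8 + N) = 86*T/(85*(8 + N)))
w = 55
Y = 40678/867 (Y = ((86/85)*86/(8 + 94))*55 = ((86/85)*86/102)*55 = ((86/85)*86*(1/102))*55 = (3698/4335)*55 = 40678/867 ≈ 46.918)
E(-2521, -2011)/Y = (711 - 2011)/(40678/867) = -1300*867/40678 = -563550/20339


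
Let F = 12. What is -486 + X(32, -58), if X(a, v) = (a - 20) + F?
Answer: -462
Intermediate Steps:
X(a, v) = -8 + a (X(a, v) = (a - 20) + 12 = (-20 + a) + 12 = -8 + a)
-486 + X(32, -58) = -486 + (-8 + 32) = -486 + 24 = -462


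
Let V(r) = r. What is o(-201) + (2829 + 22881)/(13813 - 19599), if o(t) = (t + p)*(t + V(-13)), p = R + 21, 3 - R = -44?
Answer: 82327711/2893 ≈ 28458.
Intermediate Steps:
R = 47 (R = 3 - 1*(-44) = 3 + 44 = 47)
p = 68 (p = 47 + 21 = 68)
o(t) = (-13 + t)*(68 + t) (o(t) = (t + 68)*(t - 13) = (68 + t)*(-13 + t) = (-13 + t)*(68 + t))
o(-201) + (2829 + 22881)/(13813 - 19599) = (-884 + (-201)**2 + 55*(-201)) + (2829 + 22881)/(13813 - 19599) = (-884 + 40401 - 11055) + 25710/(-5786) = 28462 + 25710*(-1/5786) = 28462 - 12855/2893 = 82327711/2893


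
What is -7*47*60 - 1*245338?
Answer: -265078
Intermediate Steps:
-7*47*60 - 1*245338 = -329*60 - 245338 = -19740 - 245338 = -265078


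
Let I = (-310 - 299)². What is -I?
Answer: -370881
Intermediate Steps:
I = 370881 (I = (-609)² = 370881)
-I = -1*370881 = -370881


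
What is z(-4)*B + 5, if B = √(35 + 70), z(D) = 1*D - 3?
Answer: 5 - 7*√105 ≈ -66.729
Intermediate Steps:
z(D) = -3 + D (z(D) = D - 3 = -3 + D)
B = √105 ≈ 10.247
z(-4)*B + 5 = (-3 - 4)*√105 + 5 = -7*√105 + 5 = 5 - 7*√105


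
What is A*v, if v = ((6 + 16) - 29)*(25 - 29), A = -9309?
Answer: -260652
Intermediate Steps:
v = 28 (v = (22 - 29)*(-4) = -7*(-4) = 28)
A*v = -9309*28 = -260652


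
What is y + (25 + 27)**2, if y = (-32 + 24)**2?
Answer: 2768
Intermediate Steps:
y = 64 (y = (-8)**2 = 64)
y + (25 + 27)**2 = 64 + (25 + 27)**2 = 64 + 52**2 = 64 + 2704 = 2768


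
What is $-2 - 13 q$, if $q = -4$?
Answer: $50$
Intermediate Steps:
$-2 - 13 q = -2 - -52 = -2 + 52 = 50$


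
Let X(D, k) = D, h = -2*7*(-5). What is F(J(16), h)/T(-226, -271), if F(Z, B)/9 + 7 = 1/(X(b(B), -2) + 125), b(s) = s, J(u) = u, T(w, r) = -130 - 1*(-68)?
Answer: 66/65 ≈ 1.0154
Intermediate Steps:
T(w, r) = -62 (T(w, r) = -130 + 68 = -62)
h = 70 (h = -14*(-5) = 70)
F(Z, B) = -63 + 9/(125 + B) (F(Z, B) = -63 + 9/(B + 125) = -63 + 9/(125 + B))
F(J(16), h)/T(-226, -271) = (9*(-874 - 7*70)/(125 + 70))/(-62) = (9*(-874 - 490)/195)*(-1/62) = (9*(1/195)*(-1364))*(-1/62) = -4092/65*(-1/62) = 66/65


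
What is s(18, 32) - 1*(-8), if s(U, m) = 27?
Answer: 35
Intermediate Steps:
s(18, 32) - 1*(-8) = 27 - 1*(-8) = 27 + 8 = 35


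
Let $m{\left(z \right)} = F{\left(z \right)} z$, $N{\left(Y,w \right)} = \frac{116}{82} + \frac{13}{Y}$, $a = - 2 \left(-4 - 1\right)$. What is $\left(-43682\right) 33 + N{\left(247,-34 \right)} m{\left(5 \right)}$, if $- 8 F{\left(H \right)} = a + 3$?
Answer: $- \frac{8983539687}{6232} \approx -1.4415 \cdot 10^{6}$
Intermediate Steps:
$a = 10$ ($a = \left(-2\right) \left(-5\right) = 10$)
$N{\left(Y,w \right)} = \frac{58}{41} + \frac{13}{Y}$ ($N{\left(Y,w \right)} = 116 \cdot \frac{1}{82} + \frac{13}{Y} = \frac{58}{41} + \frac{13}{Y}$)
$F{\left(H \right)} = - \frac{13}{8}$ ($F{\left(H \right)} = - \frac{10 + 3}{8} = \left(- \frac{1}{8}\right) 13 = - \frac{13}{8}$)
$m{\left(z \right)} = - \frac{13 z}{8}$
$\left(-43682\right) 33 + N{\left(247,-34 \right)} m{\left(5 \right)} = \left(-43682\right) 33 + \left(\frac{58}{41} + \frac{13}{247}\right) \left(\left(- \frac{13}{8}\right) 5\right) = -1441506 + \left(\frac{58}{41} + 13 \cdot \frac{1}{247}\right) \left(- \frac{65}{8}\right) = -1441506 + \left(\frac{58}{41} + \frac{1}{19}\right) \left(- \frac{65}{8}\right) = -1441506 + \frac{1143}{779} \left(- \frac{65}{8}\right) = -1441506 - \frac{74295}{6232} = - \frac{8983539687}{6232}$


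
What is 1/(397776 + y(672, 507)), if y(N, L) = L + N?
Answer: 1/398955 ≈ 2.5065e-6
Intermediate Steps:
1/(397776 + y(672, 507)) = 1/(397776 + (507 + 672)) = 1/(397776 + 1179) = 1/398955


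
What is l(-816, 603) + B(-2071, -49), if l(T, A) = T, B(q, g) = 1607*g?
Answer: -79559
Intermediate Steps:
l(-816, 603) + B(-2071, -49) = -816 + 1607*(-49) = -816 - 78743 = -79559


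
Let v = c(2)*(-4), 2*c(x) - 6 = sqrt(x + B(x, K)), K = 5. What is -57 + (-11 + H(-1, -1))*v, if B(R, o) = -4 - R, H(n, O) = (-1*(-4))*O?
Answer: 123 + 60*I ≈ 123.0 + 60.0*I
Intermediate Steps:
H(n, O) = 4*O
c(x) = 3 + I (c(x) = 3 + sqrt(x + (-4 - x))/2 = 3 + sqrt(-4)/2 = 3 + (2*I)/2 = 3 + I)
v = -12 - 4*I (v = (3 + I)*(-4) = -12 - 4*I ≈ -12.0 - 4.0*I)
-57 + (-11 + H(-1, -1))*v = -57 + (-11 + 4*(-1))*(-12 - 4*I) = -57 + (-11 - 4)*(-12 - 4*I) = -57 - 15*(-12 - 4*I) = -57 + (180 + 60*I) = 123 + 60*I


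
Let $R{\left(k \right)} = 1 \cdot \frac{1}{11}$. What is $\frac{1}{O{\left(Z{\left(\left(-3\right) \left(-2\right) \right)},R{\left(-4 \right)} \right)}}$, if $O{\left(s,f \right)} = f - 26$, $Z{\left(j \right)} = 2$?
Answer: $- \frac{11}{285} \approx -0.038597$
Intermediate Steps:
$R{\left(k \right)} = \frac{1}{11}$ ($R{\left(k \right)} = 1 \cdot \frac{1}{11} = \frac{1}{11}$)
$O{\left(s,f \right)} = -26 + f$
$\frac{1}{O{\left(Z{\left(\left(-3\right) \left(-2\right) \right)},R{\left(-4 \right)} \right)}} = \frac{1}{-26 + \frac{1}{11}} = \frac{1}{- \frac{285}{11}} = - \frac{11}{285}$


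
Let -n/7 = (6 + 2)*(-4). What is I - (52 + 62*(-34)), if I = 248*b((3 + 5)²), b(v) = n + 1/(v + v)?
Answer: 921759/16 ≈ 57610.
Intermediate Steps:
n = 224 (n = -7*(6 + 2)*(-4) = -56*(-4) = -7*(-32) = 224)
b(v) = 224 + 1/(2*v) (b(v) = 224 + 1/(v + v) = 224 + 1/(2*v))
I = 888863/16 (I = 248*(224 + 1/(2*((3 + 5)²))) = 248*(224 + 1/(2*(8²))) = 248*(224 + (½)/64) = 248*(224 + (½)*(1/64)) = 248*(224 + 1/128) = 248*(28673/128) = 888863/16 ≈ 55554.)
I - (52 + 62*(-34)) = 888863/16 - (52 + 62*(-34)) = 888863/16 - (52 - 2108) = 888863/16 - 1*(-2056) = 888863/16 + 2056 = 921759/16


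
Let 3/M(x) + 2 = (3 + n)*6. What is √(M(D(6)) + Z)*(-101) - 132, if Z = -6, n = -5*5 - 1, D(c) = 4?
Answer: -132 - 101*I*√29505/70 ≈ -132.0 - 247.84*I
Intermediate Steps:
n = -26 (n = -25 - 1 = -26)
M(x) = -3/140 (M(x) = 3/(-2 + (3 - 26)*6) = 3/(-2 - 23*6) = 3/(-2 - 138) = 3/(-140) = 3*(-1/140) = -3/140)
√(M(D(6)) + Z)*(-101) - 132 = √(-3/140 - 6)*(-101) - 132 = √(-843/140)*(-101) - 132 = (I*√29505/70)*(-101) - 132 = -101*I*√29505/70 - 132 = -132 - 101*I*√29505/70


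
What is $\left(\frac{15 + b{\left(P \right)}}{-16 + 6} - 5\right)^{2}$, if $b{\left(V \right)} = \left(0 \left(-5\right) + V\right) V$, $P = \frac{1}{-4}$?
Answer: $\frac{1083681}{25600} \approx 42.331$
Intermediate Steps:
$P = - \frac{1}{4} \approx -0.25$
$b{\left(V \right)} = V^{2}$ ($b{\left(V \right)} = \left(0 + V\right) V = V V = V^{2}$)
$\left(\frac{15 + b{\left(P \right)}}{-16 + 6} - 5\right)^{2} = \left(\frac{15 + \left(- \frac{1}{4}\right)^{2}}{-16 + 6} - 5\right)^{2} = \left(\frac{15 + \frac{1}{16}}{-10} - 5\right)^{2} = \left(\frac{241}{16} \left(- \frac{1}{10}\right) - 5\right)^{2} = \left(- \frac{241}{160} - 5\right)^{2} = \left(- \frac{1041}{160}\right)^{2} = \frac{1083681}{25600}$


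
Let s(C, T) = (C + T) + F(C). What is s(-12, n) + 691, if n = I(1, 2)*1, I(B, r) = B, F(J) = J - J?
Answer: 680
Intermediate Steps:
F(J) = 0
n = 1 (n = 1*1 = 1)
s(C, T) = C + T (s(C, T) = (C + T) + 0 = C + T)
s(-12, n) + 691 = (-12 + 1) + 691 = -11 + 691 = 680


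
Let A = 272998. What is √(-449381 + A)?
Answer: I*√176383 ≈ 419.98*I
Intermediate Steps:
√(-449381 + A) = √(-449381 + 272998) = √(-176383) = I*√176383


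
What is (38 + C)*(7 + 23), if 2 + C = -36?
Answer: 0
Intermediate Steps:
C = -38 (C = -2 - 36 = -38)
(38 + C)*(7 + 23) = (38 - 38)*(7 + 23) = 0*30 = 0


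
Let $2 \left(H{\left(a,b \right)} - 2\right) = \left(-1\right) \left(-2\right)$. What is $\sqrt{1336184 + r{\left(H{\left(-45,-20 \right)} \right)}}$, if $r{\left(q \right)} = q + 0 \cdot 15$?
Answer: $\sqrt{1336187} \approx 1155.9$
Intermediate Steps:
$H{\left(a,b \right)} = 3$ ($H{\left(a,b \right)} = 2 + \frac{\left(-1\right) \left(-2\right)}{2} = 2 + \frac{1}{2} \cdot 2 = 2 + 1 = 3$)
$r{\left(q \right)} = q$ ($r{\left(q \right)} = q + 0 = q$)
$\sqrt{1336184 + r{\left(H{\left(-45,-20 \right)} \right)}} = \sqrt{1336184 + 3} = \sqrt{1336187}$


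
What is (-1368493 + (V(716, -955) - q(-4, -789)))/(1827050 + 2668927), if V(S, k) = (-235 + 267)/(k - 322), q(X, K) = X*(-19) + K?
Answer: -194072788/637929181 ≈ -0.30422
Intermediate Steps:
q(X, K) = K - 19*X (q(X, K) = -19*X + K = K - 19*X)
V(S, k) = 32/(-322 + k)
(-1368493 + (V(716, -955) - q(-4, -789)))/(1827050 + 2668927) = (-1368493 + (32/(-322 - 955) - (-789 - 19*(-4))))/(1827050 + 2668927) = (-1368493 + (32/(-1277) - (-789 + 76)))/4495977 = (-1368493 + (32*(-1/1277) - 1*(-713)))*(1/4495977) = (-1368493 + (-32/1277 + 713))*(1/4495977) = (-1368493 + 910469/1277)*(1/4495977) = -1746655092/1277*1/4495977 = -194072788/637929181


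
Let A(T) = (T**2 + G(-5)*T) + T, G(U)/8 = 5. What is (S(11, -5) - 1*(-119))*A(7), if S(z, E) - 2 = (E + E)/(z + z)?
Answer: 445536/11 ≈ 40503.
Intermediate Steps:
G(U) = 40 (G(U) = 8*5 = 40)
S(z, E) = 2 + E/z (S(z, E) = 2 + (E + E)/(z + z) = 2 + (2*E)/((2*z)) = 2 + (2*E)*(1/(2*z)) = 2 + E/z)
A(T) = T**2 + 41*T (A(T) = (T**2 + 40*T) + T = T**2 + 41*T)
(S(11, -5) - 1*(-119))*A(7) = ((2 - 5/11) - 1*(-119))*(7*(41 + 7)) = ((2 - 5*1/11) + 119)*(7*48) = ((2 - 5/11) + 119)*336 = (17/11 + 119)*336 = (1326/11)*336 = 445536/11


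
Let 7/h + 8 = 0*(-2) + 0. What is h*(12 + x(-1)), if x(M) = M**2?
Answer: -91/8 ≈ -11.375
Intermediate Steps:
h = -7/8 (h = 7/(-8 + (0*(-2) + 0)) = 7/(-8 + (0 + 0)) = 7/(-8 + 0) = 7/(-8) = 7*(-1/8) = -7/8 ≈ -0.87500)
h*(12 + x(-1)) = -7*(12 + (-1)**2)/8 = -7*(12 + 1)/8 = -7/8*13 = -91/8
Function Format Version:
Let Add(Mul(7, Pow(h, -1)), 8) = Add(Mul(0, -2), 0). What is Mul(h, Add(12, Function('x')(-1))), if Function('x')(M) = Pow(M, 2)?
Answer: Rational(-91, 8) ≈ -11.375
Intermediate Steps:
h = Rational(-7, 8) (h = Mul(7, Pow(Add(-8, Add(Mul(0, -2), 0)), -1)) = Mul(7, Pow(Add(-8, Add(0, 0)), -1)) = Mul(7, Pow(Add(-8, 0), -1)) = Mul(7, Pow(-8, -1)) = Mul(7, Rational(-1, 8)) = Rational(-7, 8) ≈ -0.87500)
Mul(h, Add(12, Function('x')(-1))) = Mul(Rational(-7, 8), Add(12, Pow(-1, 2))) = Mul(Rational(-7, 8), Add(12, 1)) = Mul(Rational(-7, 8), 13) = Rational(-91, 8)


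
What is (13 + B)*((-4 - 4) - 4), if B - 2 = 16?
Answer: -372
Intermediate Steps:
B = 18 (B = 2 + 16 = 18)
(13 + B)*((-4 - 4) - 4) = (13 + 18)*((-4 - 4) - 4) = 31*(-8 - 4) = 31*(-12) = -372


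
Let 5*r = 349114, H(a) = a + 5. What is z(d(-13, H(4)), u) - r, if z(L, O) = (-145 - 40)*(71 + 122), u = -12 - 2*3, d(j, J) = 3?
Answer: -527639/5 ≈ -1.0553e+5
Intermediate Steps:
H(a) = 5 + a
u = -18 (u = -12 - 6 = -18)
z(L, O) = -35705 (z(L, O) = -185*193 = -35705)
r = 349114/5 (r = (⅕)*349114 = 349114/5 ≈ 69823.)
z(d(-13, H(4)), u) - r = -35705 - 1*349114/5 = -35705 - 349114/5 = -527639/5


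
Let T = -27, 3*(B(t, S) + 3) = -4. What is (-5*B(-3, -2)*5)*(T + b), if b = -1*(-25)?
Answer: -650/3 ≈ -216.67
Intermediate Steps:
B(t, S) = -13/3 (B(t, S) = -3 + (1/3)*(-4) = -3 - 4/3 = -13/3)
b = 25
(-5*B(-3, -2)*5)*(T + b) = (-5*(-13/3)*5)*(-27 + 25) = ((65/3)*5)*(-2) = (325/3)*(-2) = -650/3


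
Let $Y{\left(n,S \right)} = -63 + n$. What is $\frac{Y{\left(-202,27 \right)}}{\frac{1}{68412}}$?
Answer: $-18129180$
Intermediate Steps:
$\frac{Y{\left(-202,27 \right)}}{\frac{1}{68412}} = \frac{-63 - 202}{\frac{1}{68412}} = - 265 \frac{1}{\frac{1}{68412}} = \left(-265\right) 68412 = -18129180$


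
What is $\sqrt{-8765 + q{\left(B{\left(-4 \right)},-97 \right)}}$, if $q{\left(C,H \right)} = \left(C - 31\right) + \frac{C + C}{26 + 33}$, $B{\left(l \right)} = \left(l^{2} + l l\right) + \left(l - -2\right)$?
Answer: $\frac{i \sqrt{30510906}}{59} \approx 93.621 i$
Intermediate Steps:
$B{\left(l \right)} = 2 + l + 2 l^{2}$ ($B{\left(l \right)} = \left(l^{2} + l^{2}\right) + \left(l + 2\right) = 2 l^{2} + \left(2 + l\right) = 2 + l + 2 l^{2}$)
$q{\left(C,H \right)} = -31 + \frac{61 C}{59}$ ($q{\left(C,H \right)} = \left(-31 + C\right) + \frac{2 C}{59} = -31 + \frac{61 C}{59}$)
$\sqrt{-8765 + q{\left(B{\left(-4 \right)},-97 \right)}} = \sqrt{-8765 - \left(31 - \frac{61 \left(2 - 4 + 2 \left(-4\right)^{2}\right)}{59}\right)} = \sqrt{-8765 - \left(31 - \frac{61 \left(2 - 4 + 2 \cdot 16\right)}{59}\right)} = \sqrt{-8765 - \left(31 - \frac{61 \left(2 - 4 + 32\right)}{59}\right)} = \sqrt{-8765 + \left(-31 + \frac{61}{59} \cdot 30\right)} = \sqrt{-8765 + \left(-31 + \frac{1830}{59}\right)} = \sqrt{-8765 + \frac{1}{59}} = \sqrt{- \frac{517134}{59}} = \frac{i \sqrt{30510906}}{59}$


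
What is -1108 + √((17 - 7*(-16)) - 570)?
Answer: -1108 + 21*I ≈ -1108.0 + 21.0*I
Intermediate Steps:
-1108 + √((17 - 7*(-16)) - 570) = -1108 + √((17 + 112) - 570) = -1108 + √(129 - 570) = -1108 + √(-441) = -1108 + 21*I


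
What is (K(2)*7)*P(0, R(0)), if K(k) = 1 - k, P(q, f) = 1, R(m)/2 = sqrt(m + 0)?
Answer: -7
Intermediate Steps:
R(m) = 2*sqrt(m) (R(m) = 2*sqrt(m + 0) = 2*sqrt(m))
(K(2)*7)*P(0, R(0)) = ((1 - 1*2)*7)*1 = ((1 - 2)*7)*1 = -1*7*1 = -7*1 = -7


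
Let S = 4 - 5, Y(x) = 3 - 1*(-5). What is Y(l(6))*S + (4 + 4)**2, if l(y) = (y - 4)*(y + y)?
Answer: 56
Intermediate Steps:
l(y) = 2*y*(-4 + y) (l(y) = (-4 + y)*(2*y) = 2*y*(-4 + y))
Y(x) = 8 (Y(x) = 3 + 5 = 8)
S = -1
Y(l(6))*S + (4 + 4)**2 = 8*(-1) + (4 + 4)**2 = -8 + 8**2 = -8 + 64 = 56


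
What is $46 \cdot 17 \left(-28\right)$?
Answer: $-21896$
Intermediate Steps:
$46 \cdot 17 \left(-28\right) = 782 \left(-28\right) = -21896$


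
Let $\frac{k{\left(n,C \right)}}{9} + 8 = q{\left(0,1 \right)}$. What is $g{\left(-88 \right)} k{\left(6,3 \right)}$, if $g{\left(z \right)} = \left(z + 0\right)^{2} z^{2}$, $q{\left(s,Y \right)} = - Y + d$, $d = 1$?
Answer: $-4317806592$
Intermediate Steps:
$q{\left(s,Y \right)} = 1 - Y$ ($q{\left(s,Y \right)} = - Y + 1 = 1 - Y$)
$k{\left(n,C \right)} = -72$ ($k{\left(n,C \right)} = -72 + 9 \left(1 - 1\right) = -72 + 9 \cdot 0 = -72 + 0 = -72$)
$g{\left(z \right)} = z^{4}$ ($g{\left(z \right)} = z^{2} z^{2} = z^{4}$)
$g{\left(-88 \right)} k{\left(6,3 \right)} = \left(-88\right)^{4} \left(-72\right) = 59969536 \left(-72\right) = -4317806592$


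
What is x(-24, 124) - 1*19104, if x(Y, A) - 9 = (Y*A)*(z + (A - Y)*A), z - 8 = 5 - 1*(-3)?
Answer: -54682263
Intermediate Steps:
z = 16 (z = 8 + (5 - 1*(-3)) = 8 + (5 + 3) = 8 + 8 = 16)
x(Y, A) = 9 + A*Y*(16 + A*(A - Y)) (x(Y, A) = 9 + (Y*A)*(16 + (A - Y)*A) = 9 + (A*Y)*(16 + A*(A - Y)) = 9 + A*Y*(16 + A*(A - Y)))
x(-24, 124) - 1*19104 = (9 - 24*124**3 - 1*124**2*(-24)**2 + 16*124*(-24)) - 1*19104 = (9 - 24*1906624 - 1*15376*576 - 47616) - 19104 = (9 - 45758976 - 8856576 - 47616) - 19104 = -54663159 - 19104 = -54682263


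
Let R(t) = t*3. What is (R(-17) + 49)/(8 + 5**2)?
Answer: -2/33 ≈ -0.060606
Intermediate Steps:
R(t) = 3*t
(R(-17) + 49)/(8 + 5**2) = (3*(-17) + 49)/(8 + 5**2) = (-51 + 49)/(8 + 25) = -2/33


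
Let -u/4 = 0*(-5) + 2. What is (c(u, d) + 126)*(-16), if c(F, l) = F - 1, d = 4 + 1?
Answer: -1872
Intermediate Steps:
u = -8 (u = -4*(0*(-5) + 2) = -4*(0 + 2) = -4*2 = -8)
d = 5
c(F, l) = -1 + F
(c(u, d) + 126)*(-16) = ((-1 - 8) + 126)*(-16) = (-9 + 126)*(-16) = 117*(-16) = -1872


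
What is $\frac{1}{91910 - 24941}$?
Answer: $\frac{1}{66969} \approx 1.4932 \cdot 10^{-5}$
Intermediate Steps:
$\frac{1}{91910 - 24941} = \frac{1}{66969}$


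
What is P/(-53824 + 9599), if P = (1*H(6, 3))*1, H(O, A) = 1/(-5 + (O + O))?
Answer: -1/309575 ≈ -3.2302e-6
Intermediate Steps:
H(O, A) = 1/(-5 + 2*O)
P = ⅐ (P = (1/(-5 + 2*6))*1 = (1/(-5 + 12))*1 = (1/7)*1 = (1*(⅐))*1 = (⅐)*1 = ⅐ ≈ 0.14286)
P/(-53824 + 9599) = (⅐)/(-53824 + 9599) = (⅐)/(-44225) = -1/44225*⅐ = -1/309575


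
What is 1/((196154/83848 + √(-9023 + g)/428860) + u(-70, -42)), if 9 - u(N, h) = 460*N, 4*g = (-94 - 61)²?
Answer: 2603186597674571953366800/83852127018879168509852873287 - 94221709356920*I*√12067/83852127018879168509852873287 ≈ 3.1045e-5 - 1.2343e-13*I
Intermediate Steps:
g = 24025/4 (g = (-94 - 61)²/4 = (¼)*(-155)² = (¼)*24025 = 24025/4 ≈ 6006.3)
u(N, h) = 9 - 460*N
1/((196154/83848 + √(-9023 + g)/428860) + u(-70, -42)) = 1/((196154/83848 + √(-9023 + 24025/4)/428860) + (9 - 460*(-70))) = 1/((196154*(1/83848) + √(-12067/4)*(1/428860)) + (9 + 32200)) = 1/((98077/41924 + (I*√12067/2)*(1/428860)) + 32209) = 1/((98077/41924 + I*√12067/857720) + 32209) = 1/(1350428193/41924 + I*√12067/857720)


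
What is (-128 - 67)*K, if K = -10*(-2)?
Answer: -3900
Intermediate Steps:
K = 20
(-128 - 67)*K = (-128 - 67)*20 = -195*20 = -3900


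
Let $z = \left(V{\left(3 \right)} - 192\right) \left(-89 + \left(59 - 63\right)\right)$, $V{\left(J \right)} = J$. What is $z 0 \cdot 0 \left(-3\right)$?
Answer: $0$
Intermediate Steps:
$z = 17577$ ($z = \left(3 - 192\right) \left(-89 + \left(59 - 63\right)\right) = - 189 \left(-89 + \left(59 - 63\right)\right) = - 189 \left(-89 - 4\right) = \left(-189\right) \left(-93\right) = 17577$)
$z 0 \cdot 0 \left(-3\right) = 17577 \cdot 0 \cdot 0 \left(-3\right) = 17577 \cdot 0 \left(-3\right) = 17577 \cdot 0 = 0$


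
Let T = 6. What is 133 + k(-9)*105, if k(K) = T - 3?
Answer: 448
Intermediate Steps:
k(K) = 3 (k(K) = 6 - 3 = 3)
133 + k(-9)*105 = 133 + 3*105 = 133 + 315 = 448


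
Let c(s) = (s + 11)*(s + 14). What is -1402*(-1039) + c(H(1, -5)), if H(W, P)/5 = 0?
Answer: 1456832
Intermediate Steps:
H(W, P) = 0 (H(W, P) = 5*0 = 0)
c(s) = (11 + s)*(14 + s)
-1402*(-1039) + c(H(1, -5)) = -1402*(-1039) + (154 + 0² + 25*0) = 1456678 + (154 + 0 + 0) = 1456678 + 154 = 1456832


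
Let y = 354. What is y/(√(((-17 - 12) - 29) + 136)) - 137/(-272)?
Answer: 137/272 + 59*√78/13 ≈ 40.586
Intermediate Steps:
y/(√(((-17 - 12) - 29) + 136)) - 137/(-272) = 354/(√(((-17 - 12) - 29) + 136)) - 137/(-272) = 354/(√((-29 - 29) + 136)) - 137*(-1/272) = 354/(√(-58 + 136)) + 137/272 = 354/(√78) + 137/272 = 354*(√78/78) + 137/272 = 59*√78/13 + 137/272 = 137/272 + 59*√78/13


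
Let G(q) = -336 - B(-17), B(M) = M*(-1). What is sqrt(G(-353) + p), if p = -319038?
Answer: I*sqrt(319391) ≈ 565.15*I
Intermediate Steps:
B(M) = -M
G(q) = -353 (G(q) = -336 - (-1)*(-17) = -336 - 1*17 = -336 - 17 = -353)
sqrt(G(-353) + p) = sqrt(-353 - 319038) = sqrt(-319391) = I*sqrt(319391)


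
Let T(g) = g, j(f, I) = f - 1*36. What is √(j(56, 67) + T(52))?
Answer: 6*√2 ≈ 8.4853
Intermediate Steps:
j(f, I) = -36 + f (j(f, I) = f - 36 = -36 + f)
√(j(56, 67) + T(52)) = √((-36 + 56) + 52) = √(20 + 52) = √72 = 6*√2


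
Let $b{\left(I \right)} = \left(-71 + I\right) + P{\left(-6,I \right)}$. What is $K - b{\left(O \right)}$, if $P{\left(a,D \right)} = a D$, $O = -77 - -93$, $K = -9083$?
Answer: $-8932$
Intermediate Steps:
$O = 16$ ($O = -77 + 93 = 16$)
$P{\left(a,D \right)} = D a$
$b{\left(I \right)} = -71 - 5 I$ ($b{\left(I \right)} = \left(-71 + I\right) + I \left(-6\right) = \left(-71 + I\right) - 6 I = -71 - 5 I$)
$K - b{\left(O \right)} = -9083 - \left(-71 - 80\right) = -9083 - -151 = -9083 + 151 = -8932$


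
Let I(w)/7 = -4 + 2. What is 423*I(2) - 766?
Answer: -6688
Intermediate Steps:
I(w) = -14 (I(w) = 7*(-4 + 2) = 7*(-2) = -14)
423*I(2) - 766 = 423*(-14) - 766 = -5922 - 766 = -6688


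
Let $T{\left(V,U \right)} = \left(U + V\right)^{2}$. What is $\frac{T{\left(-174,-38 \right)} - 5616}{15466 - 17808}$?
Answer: $- \frac{19664}{1171} \approx -16.792$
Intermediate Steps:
$\frac{T{\left(-174,-38 \right)} - 5616}{15466 - 17808} = \frac{\left(-38 - 174\right)^{2} - 5616}{15466 - 17808} = \frac{\left(-212\right)^{2} - 5616}{-2342} = \left(44944 - 5616\right) \left(- \frac{1}{2342}\right) = 39328 \left(- \frac{1}{2342}\right) = - \frac{19664}{1171}$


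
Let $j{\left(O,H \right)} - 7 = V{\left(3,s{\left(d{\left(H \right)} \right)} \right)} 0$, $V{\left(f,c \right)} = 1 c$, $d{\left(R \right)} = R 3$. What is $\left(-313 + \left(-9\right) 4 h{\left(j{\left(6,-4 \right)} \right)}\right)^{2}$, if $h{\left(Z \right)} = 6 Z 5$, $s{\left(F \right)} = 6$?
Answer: $61984129$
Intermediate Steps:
$d{\left(R \right)} = 3 R$
$V{\left(f,c \right)} = c$
$j{\left(O,H \right)} = 7$ ($j{\left(O,H \right)} = 7 + 6 \cdot 0 = 7 + 0 = 7$)
$h{\left(Z \right)} = 30 Z$
$\left(-313 + \left(-9\right) 4 h{\left(j{\left(6,-4 \right)} \right)}\right)^{2} = \left(-313 + \left(-9\right) 4 \cdot 30 \cdot 7\right)^{2} = \left(-313 - 7560\right)^{2} = \left(-7873\right)^{2} = 61984129$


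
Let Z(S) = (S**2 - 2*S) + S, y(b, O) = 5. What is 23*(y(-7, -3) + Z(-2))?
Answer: 253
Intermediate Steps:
Z(S) = S**2 - S
23*(y(-7, -3) + Z(-2)) = 23*(5 - 2*(-1 - 2)) = 23*(5 - 2*(-3)) = 23*(5 + 6) = 23*11 = 253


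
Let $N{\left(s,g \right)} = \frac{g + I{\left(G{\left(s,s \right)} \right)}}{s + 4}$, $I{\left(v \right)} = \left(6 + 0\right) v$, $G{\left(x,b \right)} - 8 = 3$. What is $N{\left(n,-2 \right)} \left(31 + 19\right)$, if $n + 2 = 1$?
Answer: $\frac{3200}{3} \approx 1066.7$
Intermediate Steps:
$n = -1$ ($n = -2 + 1 = -1$)
$G{\left(x,b \right)} = 11$ ($G{\left(x,b \right)} = 8 + 3 = 11$)
$I{\left(v \right)} = 6 v$
$N{\left(s,g \right)} = \frac{66 + g}{4 + s}$ ($N{\left(s,g \right)} = \frac{g + 6 \cdot 11}{s + 4} = \frac{g + 66}{4 + s} = \frac{66 + g}{4 + s}$)
$N{\left(n,-2 \right)} \left(31 + 19\right) = \frac{66 - 2}{4 - 1} \left(31 + 19\right) = \frac{1}{3} \cdot 64 \cdot 50 = \frac{64}{3} \cdot 50 = \frac{3200}{3}$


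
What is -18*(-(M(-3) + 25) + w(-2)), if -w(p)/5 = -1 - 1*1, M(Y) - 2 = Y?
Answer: 252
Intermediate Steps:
M(Y) = 2 + Y
w(p) = 10 (w(p) = -5*(-1 - 1*1) = -5*(-1 - 1) = -5*(-2) = 10)
-18*(-(M(-3) + 25) + w(-2)) = -18*(-((2 - 3) + 25) + 10) = -18*(-(-1 + 25) + 10) = -18*(-1*24 + 10) = -18*(-24 + 10) = -18*(-14) = 252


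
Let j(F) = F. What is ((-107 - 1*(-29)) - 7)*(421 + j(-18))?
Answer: -34255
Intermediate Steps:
((-107 - 1*(-29)) - 7)*(421 + j(-18)) = ((-107 - 1*(-29)) - 7)*(421 - 18) = ((-107 + 29) - 7)*403 = (-78 - 7)*403 = -85*403 = -34255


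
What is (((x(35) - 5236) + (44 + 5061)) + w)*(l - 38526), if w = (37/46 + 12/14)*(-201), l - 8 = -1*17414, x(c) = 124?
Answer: 3070359174/161 ≈ 1.9071e+7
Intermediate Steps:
l = -17406 (l = 8 - 1*17414 = 8 - 17414 = -17406)
w = -107535/322 (w = (37*(1/46) + 12*(1/14))*(-201) = (37/46 + 6/7)*(-201) = (535/322)*(-201) = -107535/322 ≈ -333.96)
(((x(35) - 5236) + (44 + 5061)) + w)*(l - 38526) = (((124 - 5236) + (44 + 5061)) - 107535/322)*(-17406 - 38526) = ((-5112 + 5105) - 107535/322)*(-55932) = (-7 - 107535/322)*(-55932) = -109789/322*(-55932) = 3070359174/161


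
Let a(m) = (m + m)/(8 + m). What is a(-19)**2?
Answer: 1444/121 ≈ 11.934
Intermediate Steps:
a(m) = 2*m/(8 + m) (a(m) = (2*m)/(8 + m) = 2*m/(8 + m))
a(-19)**2 = (2*(-19)/(8 - 19))**2 = (2*(-19)/(-11))**2 = (2*(-19)*(-1/11))**2 = (38/11)**2 = 1444/121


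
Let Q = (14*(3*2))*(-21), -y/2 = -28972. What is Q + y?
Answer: 56180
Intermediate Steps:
y = 57944 (y = -2*(-28972) = 57944)
Q = -1764 (Q = (14*6)*(-21) = 84*(-21) = -1764)
Q + y = -1764 + 57944 = 56180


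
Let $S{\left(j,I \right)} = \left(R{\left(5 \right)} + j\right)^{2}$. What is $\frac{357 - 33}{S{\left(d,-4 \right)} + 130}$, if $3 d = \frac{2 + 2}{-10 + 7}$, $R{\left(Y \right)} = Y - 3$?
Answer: $\frac{13122}{5363} \approx 2.4468$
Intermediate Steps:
$R{\left(Y \right)} = -3 + Y$ ($R{\left(Y \right)} = Y - 3 = -3 + Y$)
$d = - \frac{4}{9}$ ($d = \frac{\left(2 + 2\right) \frac{1}{-10 + 7}}{3} = \frac{4 \frac{1}{-3}}{3} = \frac{4 \left(- \frac{1}{3}\right)}{3} = \frac{1}{3} \left(- \frac{4}{3}\right) = - \frac{4}{9} \approx -0.44444$)
$S{\left(j,I \right)} = \left(2 + j\right)^{2}$ ($S{\left(j,I \right)} = \left(\left(-3 + 5\right) + j\right)^{2} = \left(2 + j\right)^{2}$)
$\frac{357 - 33}{S{\left(d,-4 \right)} + 130} = \frac{357 - 33}{\left(2 - \frac{4}{9}\right)^{2} + 130} = \frac{324}{\left(\frac{14}{9}\right)^{2} + 130} = \frac{324}{\frac{196}{81} + 130} = \frac{324}{\frac{10726}{81}} = 324 \cdot \frac{81}{10726} = \frac{13122}{5363}$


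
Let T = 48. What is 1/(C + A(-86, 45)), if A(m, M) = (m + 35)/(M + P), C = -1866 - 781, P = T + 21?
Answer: -38/100603 ≈ -0.00037772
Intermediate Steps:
P = 69 (P = 48 + 21 = 69)
C = -2647
A(m, M) = (35 + m)/(69 + M) (A(m, M) = (m + 35)/(M + 69) = (35 + m)/(69 + M))
1/(C + A(-86, 45)) = 1/(-2647 + (35 - 86)/(69 + 45)) = 1/(-2647 - 51/114) = 1/(-2647 + (1/114)*(-51)) = 1/(-2647 - 17/38) = 1/(-100603/38) = -38/100603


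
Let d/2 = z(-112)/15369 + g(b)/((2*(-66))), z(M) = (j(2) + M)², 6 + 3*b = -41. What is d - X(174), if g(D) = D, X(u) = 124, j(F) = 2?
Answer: -123941915/1014354 ≈ -122.19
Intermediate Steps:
b = -47/3 (b = -2 + (⅓)*(-41) = -2 - 41/3 = -47/3 ≈ -15.667)
z(M) = (2 + M)²
d = 1837981/1014354 (d = 2*((2 - 112)²/15369 - 47/(3*(2*(-66)))) = 2*((-110)²*(1/15369) - 47/3/(-132)) = 2*(12100*(1/15369) - 47/3*(-1/132)) = 2*(12100/15369 + 47/396) = 2*(1837981/2028708) = 1837981/1014354 ≈ 1.8120)
d - X(174) = 1837981/1014354 - 1*124 = 1837981/1014354 - 124 = -123941915/1014354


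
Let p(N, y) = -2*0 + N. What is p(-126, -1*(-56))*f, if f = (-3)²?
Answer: -1134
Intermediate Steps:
f = 9
p(N, y) = N (p(N, y) = 0 + N = N)
p(-126, -1*(-56))*f = -126*9 = -1134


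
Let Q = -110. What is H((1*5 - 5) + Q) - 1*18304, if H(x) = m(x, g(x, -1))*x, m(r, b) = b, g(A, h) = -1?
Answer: -18194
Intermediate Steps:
H(x) = -x
H((1*5 - 5) + Q) - 1*18304 = -((1*5 - 5) - 110) - 1*18304 = -((5 - 5) - 110) - 18304 = -(0 - 110) - 18304 = -1*(-110) - 18304 = 110 - 18304 = -18194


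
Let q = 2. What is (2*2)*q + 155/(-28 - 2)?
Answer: 17/6 ≈ 2.8333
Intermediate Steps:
(2*2)*q + 155/(-28 - 2) = (2*2)*2 + 155/(-28 - 2) = 4*2 + 155/(-30) = 8 - 1/30*155 = 8 - 31/6 = 17/6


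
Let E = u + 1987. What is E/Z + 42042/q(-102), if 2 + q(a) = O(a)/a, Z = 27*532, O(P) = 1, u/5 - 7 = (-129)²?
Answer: -20526479947/981540 ≈ -20913.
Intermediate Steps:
u = 83240 (u = 35 + 5*(-129)² = 35 + 5*16641 = 35 + 83205 = 83240)
E = 85227 (E = 83240 + 1987 = 85227)
Z = 14364
q(a) = -2 + 1/a
E/Z + 42042/q(-102) = 85227/14364 + 42042/(-2 + 1/(-102)) = 85227*(1/14364) + 42042/(-2 - 1/102) = 28409/4788 + 42042/(-205/102) = 28409/4788 + 42042*(-102/205) = 28409/4788 - 4288284/205 = -20526479947/981540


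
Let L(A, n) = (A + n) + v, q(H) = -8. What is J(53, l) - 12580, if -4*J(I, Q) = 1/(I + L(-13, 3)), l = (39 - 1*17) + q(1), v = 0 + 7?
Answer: -2516001/200 ≈ -12580.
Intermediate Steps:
v = 7
l = 14 (l = (39 - 1*17) - 8 = (39 - 17) - 8 = 22 - 8 = 14)
L(A, n) = 7 + A + n (L(A, n) = (A + n) + 7 = 7 + A + n)
J(I, Q) = -1/(4*(-3 + I)) (J(I, Q) = -1/(4*(I + (7 - 13 + 3))) = -1/(4*(I - 3)) = -1/(4*(-3 + I)))
J(53, l) - 12580 = -1/(-12 + 4*53) - 12580 = -1/(-12 + 212) - 12580 = -1/200 - 12580 = -2516001/200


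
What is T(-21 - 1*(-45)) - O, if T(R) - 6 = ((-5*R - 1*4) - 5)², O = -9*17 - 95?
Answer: 16895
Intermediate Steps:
O = -248 (O = -153 - 95 = -248)
T(R) = 6 + (-9 - 5*R)² (T(R) = 6 + ((-5*R - 1*4) - 5)² = 6 + ((-5*R - 4) - 5)² = 6 + ((-4 - 5*R) - 5)² = 6 + (-9 - 5*R)²)
T(-21 - 1*(-45)) - O = (6 + (9 + 5*(-21 - 1*(-45)))²) - 1*(-248) = (6 + (9 + 5*(-21 + 45))²) + 248 = (6 + (9 + 5*24)²) + 248 = (6 + (9 + 120)²) + 248 = (6 + 129²) + 248 = (6 + 16641) + 248 = 16647 + 248 = 16895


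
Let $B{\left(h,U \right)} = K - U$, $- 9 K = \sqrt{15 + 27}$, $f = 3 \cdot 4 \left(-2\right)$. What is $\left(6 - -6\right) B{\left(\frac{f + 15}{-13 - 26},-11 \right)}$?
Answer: $132 - \frac{4 \sqrt{42}}{3} \approx 123.36$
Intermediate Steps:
$f = -24$ ($f = 12 \left(-2\right) = -24$)
$K = - \frac{\sqrt{42}}{9}$ ($K = - \frac{\sqrt{15 + 27}}{9} = - \frac{\sqrt{42}}{9} \approx -0.72008$)
$B{\left(h,U \right)} = - U - \frac{\sqrt{42}}{9}$ ($B{\left(h,U \right)} = - \frac{\sqrt{42}}{9} - U = - U - \frac{\sqrt{42}}{9}$)
$\left(6 - -6\right) B{\left(\frac{f + 15}{-13 - 26},-11 \right)} = \left(6 - -6\right) \left(\left(-1\right) \left(-11\right) - \frac{\sqrt{42}}{9}\right) = \left(6 + 6\right) \left(11 - \frac{\sqrt{42}}{9}\right) = 12 \left(11 - \frac{\sqrt{42}}{9}\right) = 132 - \frac{4 \sqrt{42}}{3}$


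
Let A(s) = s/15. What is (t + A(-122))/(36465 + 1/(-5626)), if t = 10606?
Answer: 894353968/3077281335 ≈ 0.29063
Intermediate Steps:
A(s) = s/15 (A(s) = s*(1/15) = s/15)
(t + A(-122))/(36465 + 1/(-5626)) = (10606 + (1/15)*(-122))/(36465 + 1/(-5626)) = (10606 - 122/15)/(36465 - 1/5626) = 158968/(15*(205152089/5626)) = (158968/15)*(5626/205152089) = 894353968/3077281335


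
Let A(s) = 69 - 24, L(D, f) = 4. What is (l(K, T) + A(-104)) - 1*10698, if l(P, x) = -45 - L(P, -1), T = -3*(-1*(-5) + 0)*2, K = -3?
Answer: -10702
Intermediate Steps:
T = -30 (T = -3*(5 + 0)*2 = -3*5*2 = -15*2 = -30)
l(P, x) = -49 (l(P, x) = -45 - 1*4 = -45 - 4 = -49)
A(s) = 45
(l(K, T) + A(-104)) - 1*10698 = (-49 + 45) - 1*10698 = -4 - 10698 = -10702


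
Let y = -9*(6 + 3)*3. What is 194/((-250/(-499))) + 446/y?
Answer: 11706179/30375 ≈ 385.39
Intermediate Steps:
y = -243 (y = -81*3 = -9*27 = -243)
194/((-250/(-499))) + 446/y = 194/((-250/(-499))) + 446/(-243) = 194/((-250*(-1/499))) + 446*(-1/243) = 194/(250/499) - 446/243 = 194*(499/250) - 446/243 = 48403/125 - 446/243 = 11706179/30375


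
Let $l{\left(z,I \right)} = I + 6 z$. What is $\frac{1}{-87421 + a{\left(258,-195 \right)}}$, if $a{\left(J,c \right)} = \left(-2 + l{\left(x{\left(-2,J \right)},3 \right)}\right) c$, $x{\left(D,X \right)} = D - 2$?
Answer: $- \frac{1}{82936} \approx -1.2057 \cdot 10^{-5}$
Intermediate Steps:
$x{\left(D,X \right)} = -2 + D$
$a{\left(J,c \right)} = - 23 c$ ($a{\left(J,c \right)} = \left(-2 + \left(3 + 6 \left(-2 - 2\right)\right)\right) c = \left(-2 + \left(3 + 6 \left(-4\right)\right)\right) c = \left(-2 + \left(3 - 24\right)\right) c = \left(-2 - 21\right) c = - 23 c$)
$\frac{1}{-87421 + a{\left(258,-195 \right)}} = \frac{1}{-87421 - -4485} = \frac{1}{-87421 + 4485} = \frac{1}{-82936} = - \frac{1}{82936}$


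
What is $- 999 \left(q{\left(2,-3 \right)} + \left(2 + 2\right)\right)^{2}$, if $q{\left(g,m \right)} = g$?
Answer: $-35964$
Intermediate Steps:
$- 999 \left(q{\left(2,-3 \right)} + \left(2 + 2\right)\right)^{2} = - 999 \left(2 + \left(2 + 2\right)\right)^{2} = - 999 \left(2 + 4\right)^{2} = - 999 \cdot 6^{2} = \left(-999\right) 36 = -35964$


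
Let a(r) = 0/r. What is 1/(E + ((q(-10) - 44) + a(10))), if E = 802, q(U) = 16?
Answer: 1/774 ≈ 0.0012920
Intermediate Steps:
a(r) = 0
1/(E + ((q(-10) - 44) + a(10))) = 1/(802 + ((16 - 44) + 0)) = 1/(802 + (-28 + 0)) = 1/(802 - 28) = 1/774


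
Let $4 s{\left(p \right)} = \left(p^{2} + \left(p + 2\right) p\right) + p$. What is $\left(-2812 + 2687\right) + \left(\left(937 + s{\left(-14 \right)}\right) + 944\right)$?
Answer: $\frac{3687}{2} \approx 1843.5$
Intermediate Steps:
$s{\left(p \right)} = \frac{p}{4} + \frac{p^{2}}{4} + \frac{p \left(2 + p\right)}{4}$ ($s{\left(p \right)} = \frac{\left(p^{2} + \left(p + 2\right) p\right) + p}{4} = \frac{\left(p^{2} + \left(2 + p\right) p\right) + p}{4} = \frac{\left(p^{2} + p \left(2 + p\right)\right) + p}{4} = \frac{p + p^{2} + p \left(2 + p\right)}{4} = \frac{p}{4} + \frac{p^{2}}{4} + \frac{p \left(2 + p\right)}{4}$)
$\left(-2812 + 2687\right) + \left(\left(937 + s{\left(-14 \right)}\right) + 944\right) = \left(-2812 + 2687\right) + \left(\left(937 + \frac{1}{4} \left(-14\right) \left(3 + 2 \left(-14\right)\right)\right) + 944\right) = -125 + \left(\left(937 + \frac{1}{4} \left(-14\right) \left(3 - 28\right)\right) + 944\right) = -125 + \left(\left(937 + \frac{1}{4} \left(-14\right) \left(-25\right)\right) + 944\right) = -125 + \left(\left(937 + \frac{175}{2}\right) + 944\right) = -125 + \left(\frac{2049}{2} + 944\right) = -125 + \frac{3937}{2} = \frac{3687}{2}$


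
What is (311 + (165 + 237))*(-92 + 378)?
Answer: 203918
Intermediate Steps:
(311 + (165 + 237))*(-92 + 378) = (311 + 402)*286 = 713*286 = 203918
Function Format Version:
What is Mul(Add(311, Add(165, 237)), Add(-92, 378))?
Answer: 203918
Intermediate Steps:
Mul(Add(311, Add(165, 237)), Add(-92, 378)) = Mul(Add(311, 402), 286) = Mul(713, 286) = 203918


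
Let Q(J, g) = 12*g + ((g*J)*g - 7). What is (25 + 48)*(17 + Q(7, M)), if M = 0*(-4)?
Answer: 730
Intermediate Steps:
M = 0
Q(J, g) = -7 + 12*g + J*g² (Q(J, g) = 12*g + ((J*g)*g - 7) = 12*g + (J*g² - 7) = 12*g + (-7 + J*g²) = -7 + 12*g + J*g²)
(25 + 48)*(17 + Q(7, M)) = (25 + 48)*(17 + (-7 + 12*0 + 7*0²)) = 73*(17 + (-7 + 0 + 7*0)) = 73*(17 + (-7 + 0 + 0)) = 73*(17 - 7) = 73*10 = 730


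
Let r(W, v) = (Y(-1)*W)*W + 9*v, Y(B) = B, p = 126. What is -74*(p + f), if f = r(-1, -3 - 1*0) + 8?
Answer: -7844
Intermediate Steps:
r(W, v) = -W² + 9*v (r(W, v) = (-W)*W + 9*v = -W² + 9*v)
f = -20 (f = (-1*(-1)² + 9*(-3 - 1*0)) + 8 = (-1*1 + 9*(-3 + 0)) + 8 = (-1 + 9*(-3)) + 8 = (-1 - 27) + 8 = -28 + 8 = -20)
-74*(p + f) = -74*(126 - 20) = -74*106 = -7844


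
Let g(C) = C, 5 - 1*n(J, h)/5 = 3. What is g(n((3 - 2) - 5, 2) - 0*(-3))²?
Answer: 100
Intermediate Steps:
n(J, h) = 10 (n(J, h) = 25 - 5*3 = 25 - 15 = 10)
g(n((3 - 2) - 5, 2) - 0*(-3))² = (10 - 0*(-3))² = (10 - 1*0)² = (10 + 0)² = 10² = 100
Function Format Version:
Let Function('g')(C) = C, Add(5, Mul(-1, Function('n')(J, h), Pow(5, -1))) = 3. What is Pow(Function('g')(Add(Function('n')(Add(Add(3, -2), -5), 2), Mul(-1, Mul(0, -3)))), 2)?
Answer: 100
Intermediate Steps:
Function('n')(J, h) = 10 (Function('n')(J, h) = Add(25, Mul(-5, 3)) = Add(25, -15) = 10)
Pow(Function('g')(Add(Function('n')(Add(Add(3, -2), -5), 2), Mul(-1, Mul(0, -3)))), 2) = Pow(Add(10, Mul(-1, Mul(0, -3))), 2) = Pow(Add(10, Mul(-1, 0)), 2) = Pow(Add(10, 0), 2) = Pow(10, 2) = 100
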